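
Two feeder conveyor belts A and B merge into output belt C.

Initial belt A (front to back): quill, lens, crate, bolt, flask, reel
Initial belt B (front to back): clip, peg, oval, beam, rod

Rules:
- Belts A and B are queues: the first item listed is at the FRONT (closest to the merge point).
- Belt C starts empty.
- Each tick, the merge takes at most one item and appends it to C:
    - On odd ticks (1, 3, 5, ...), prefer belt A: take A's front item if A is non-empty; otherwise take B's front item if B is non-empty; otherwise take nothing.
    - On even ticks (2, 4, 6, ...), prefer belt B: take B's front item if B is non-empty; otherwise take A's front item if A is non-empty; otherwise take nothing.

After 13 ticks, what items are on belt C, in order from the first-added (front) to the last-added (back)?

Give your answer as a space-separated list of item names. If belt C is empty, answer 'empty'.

Answer: quill clip lens peg crate oval bolt beam flask rod reel

Derivation:
Tick 1: prefer A, take quill from A; A=[lens,crate,bolt,flask,reel] B=[clip,peg,oval,beam,rod] C=[quill]
Tick 2: prefer B, take clip from B; A=[lens,crate,bolt,flask,reel] B=[peg,oval,beam,rod] C=[quill,clip]
Tick 3: prefer A, take lens from A; A=[crate,bolt,flask,reel] B=[peg,oval,beam,rod] C=[quill,clip,lens]
Tick 4: prefer B, take peg from B; A=[crate,bolt,flask,reel] B=[oval,beam,rod] C=[quill,clip,lens,peg]
Tick 5: prefer A, take crate from A; A=[bolt,flask,reel] B=[oval,beam,rod] C=[quill,clip,lens,peg,crate]
Tick 6: prefer B, take oval from B; A=[bolt,flask,reel] B=[beam,rod] C=[quill,clip,lens,peg,crate,oval]
Tick 7: prefer A, take bolt from A; A=[flask,reel] B=[beam,rod] C=[quill,clip,lens,peg,crate,oval,bolt]
Tick 8: prefer B, take beam from B; A=[flask,reel] B=[rod] C=[quill,clip,lens,peg,crate,oval,bolt,beam]
Tick 9: prefer A, take flask from A; A=[reel] B=[rod] C=[quill,clip,lens,peg,crate,oval,bolt,beam,flask]
Tick 10: prefer B, take rod from B; A=[reel] B=[-] C=[quill,clip,lens,peg,crate,oval,bolt,beam,flask,rod]
Tick 11: prefer A, take reel from A; A=[-] B=[-] C=[quill,clip,lens,peg,crate,oval,bolt,beam,flask,rod,reel]
Tick 12: prefer B, both empty, nothing taken; A=[-] B=[-] C=[quill,clip,lens,peg,crate,oval,bolt,beam,flask,rod,reel]
Tick 13: prefer A, both empty, nothing taken; A=[-] B=[-] C=[quill,clip,lens,peg,crate,oval,bolt,beam,flask,rod,reel]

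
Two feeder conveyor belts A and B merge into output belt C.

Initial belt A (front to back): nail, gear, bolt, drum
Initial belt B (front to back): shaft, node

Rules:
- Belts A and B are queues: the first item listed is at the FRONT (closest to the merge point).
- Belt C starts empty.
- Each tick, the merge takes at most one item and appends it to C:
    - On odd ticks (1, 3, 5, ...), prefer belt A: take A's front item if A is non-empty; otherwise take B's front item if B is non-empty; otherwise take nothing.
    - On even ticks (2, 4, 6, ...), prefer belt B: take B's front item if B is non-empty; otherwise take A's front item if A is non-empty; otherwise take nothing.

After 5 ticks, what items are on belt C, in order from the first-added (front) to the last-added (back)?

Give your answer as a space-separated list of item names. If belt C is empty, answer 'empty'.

Answer: nail shaft gear node bolt

Derivation:
Tick 1: prefer A, take nail from A; A=[gear,bolt,drum] B=[shaft,node] C=[nail]
Tick 2: prefer B, take shaft from B; A=[gear,bolt,drum] B=[node] C=[nail,shaft]
Tick 3: prefer A, take gear from A; A=[bolt,drum] B=[node] C=[nail,shaft,gear]
Tick 4: prefer B, take node from B; A=[bolt,drum] B=[-] C=[nail,shaft,gear,node]
Tick 5: prefer A, take bolt from A; A=[drum] B=[-] C=[nail,shaft,gear,node,bolt]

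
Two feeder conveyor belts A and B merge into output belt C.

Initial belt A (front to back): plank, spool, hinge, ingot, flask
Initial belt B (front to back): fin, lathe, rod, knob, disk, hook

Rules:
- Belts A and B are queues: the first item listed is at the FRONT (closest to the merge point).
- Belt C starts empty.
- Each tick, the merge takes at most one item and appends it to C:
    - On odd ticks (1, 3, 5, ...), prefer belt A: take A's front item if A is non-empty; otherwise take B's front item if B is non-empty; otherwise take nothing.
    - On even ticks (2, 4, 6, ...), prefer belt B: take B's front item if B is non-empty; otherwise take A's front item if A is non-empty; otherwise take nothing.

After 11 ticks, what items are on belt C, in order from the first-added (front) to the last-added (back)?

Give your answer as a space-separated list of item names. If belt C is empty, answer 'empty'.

Tick 1: prefer A, take plank from A; A=[spool,hinge,ingot,flask] B=[fin,lathe,rod,knob,disk,hook] C=[plank]
Tick 2: prefer B, take fin from B; A=[spool,hinge,ingot,flask] B=[lathe,rod,knob,disk,hook] C=[plank,fin]
Tick 3: prefer A, take spool from A; A=[hinge,ingot,flask] B=[lathe,rod,knob,disk,hook] C=[plank,fin,spool]
Tick 4: prefer B, take lathe from B; A=[hinge,ingot,flask] B=[rod,knob,disk,hook] C=[plank,fin,spool,lathe]
Tick 5: prefer A, take hinge from A; A=[ingot,flask] B=[rod,knob,disk,hook] C=[plank,fin,spool,lathe,hinge]
Tick 6: prefer B, take rod from B; A=[ingot,flask] B=[knob,disk,hook] C=[plank,fin,spool,lathe,hinge,rod]
Tick 7: prefer A, take ingot from A; A=[flask] B=[knob,disk,hook] C=[plank,fin,spool,lathe,hinge,rod,ingot]
Tick 8: prefer B, take knob from B; A=[flask] B=[disk,hook] C=[plank,fin,spool,lathe,hinge,rod,ingot,knob]
Tick 9: prefer A, take flask from A; A=[-] B=[disk,hook] C=[plank,fin,spool,lathe,hinge,rod,ingot,knob,flask]
Tick 10: prefer B, take disk from B; A=[-] B=[hook] C=[plank,fin,spool,lathe,hinge,rod,ingot,knob,flask,disk]
Tick 11: prefer A, take hook from B; A=[-] B=[-] C=[plank,fin,spool,lathe,hinge,rod,ingot,knob,flask,disk,hook]

Answer: plank fin spool lathe hinge rod ingot knob flask disk hook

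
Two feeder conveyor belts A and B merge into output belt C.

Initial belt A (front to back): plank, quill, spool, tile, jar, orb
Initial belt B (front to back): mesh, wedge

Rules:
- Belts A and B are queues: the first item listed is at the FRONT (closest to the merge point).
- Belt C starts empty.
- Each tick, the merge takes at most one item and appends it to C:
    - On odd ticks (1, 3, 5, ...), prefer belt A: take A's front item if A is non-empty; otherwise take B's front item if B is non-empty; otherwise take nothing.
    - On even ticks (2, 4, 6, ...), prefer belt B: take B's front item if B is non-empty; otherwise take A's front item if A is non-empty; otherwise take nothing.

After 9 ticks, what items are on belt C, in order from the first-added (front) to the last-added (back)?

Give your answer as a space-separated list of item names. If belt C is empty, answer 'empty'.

Answer: plank mesh quill wedge spool tile jar orb

Derivation:
Tick 1: prefer A, take plank from A; A=[quill,spool,tile,jar,orb] B=[mesh,wedge] C=[plank]
Tick 2: prefer B, take mesh from B; A=[quill,spool,tile,jar,orb] B=[wedge] C=[plank,mesh]
Tick 3: prefer A, take quill from A; A=[spool,tile,jar,orb] B=[wedge] C=[plank,mesh,quill]
Tick 4: prefer B, take wedge from B; A=[spool,tile,jar,orb] B=[-] C=[plank,mesh,quill,wedge]
Tick 5: prefer A, take spool from A; A=[tile,jar,orb] B=[-] C=[plank,mesh,quill,wedge,spool]
Tick 6: prefer B, take tile from A; A=[jar,orb] B=[-] C=[plank,mesh,quill,wedge,spool,tile]
Tick 7: prefer A, take jar from A; A=[orb] B=[-] C=[plank,mesh,quill,wedge,spool,tile,jar]
Tick 8: prefer B, take orb from A; A=[-] B=[-] C=[plank,mesh,quill,wedge,spool,tile,jar,orb]
Tick 9: prefer A, both empty, nothing taken; A=[-] B=[-] C=[plank,mesh,quill,wedge,spool,tile,jar,orb]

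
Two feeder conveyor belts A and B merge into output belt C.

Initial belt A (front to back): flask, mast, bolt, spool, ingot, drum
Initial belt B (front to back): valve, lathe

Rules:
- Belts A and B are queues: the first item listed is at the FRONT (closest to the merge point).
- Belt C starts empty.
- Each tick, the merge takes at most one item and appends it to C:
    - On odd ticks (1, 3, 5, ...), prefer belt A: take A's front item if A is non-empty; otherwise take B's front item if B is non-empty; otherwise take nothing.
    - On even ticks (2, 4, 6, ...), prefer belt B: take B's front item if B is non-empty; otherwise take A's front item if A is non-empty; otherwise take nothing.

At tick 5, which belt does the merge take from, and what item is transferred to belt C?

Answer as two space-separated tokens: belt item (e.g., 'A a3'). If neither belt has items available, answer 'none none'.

Answer: A bolt

Derivation:
Tick 1: prefer A, take flask from A; A=[mast,bolt,spool,ingot,drum] B=[valve,lathe] C=[flask]
Tick 2: prefer B, take valve from B; A=[mast,bolt,spool,ingot,drum] B=[lathe] C=[flask,valve]
Tick 3: prefer A, take mast from A; A=[bolt,spool,ingot,drum] B=[lathe] C=[flask,valve,mast]
Tick 4: prefer B, take lathe from B; A=[bolt,spool,ingot,drum] B=[-] C=[flask,valve,mast,lathe]
Tick 5: prefer A, take bolt from A; A=[spool,ingot,drum] B=[-] C=[flask,valve,mast,lathe,bolt]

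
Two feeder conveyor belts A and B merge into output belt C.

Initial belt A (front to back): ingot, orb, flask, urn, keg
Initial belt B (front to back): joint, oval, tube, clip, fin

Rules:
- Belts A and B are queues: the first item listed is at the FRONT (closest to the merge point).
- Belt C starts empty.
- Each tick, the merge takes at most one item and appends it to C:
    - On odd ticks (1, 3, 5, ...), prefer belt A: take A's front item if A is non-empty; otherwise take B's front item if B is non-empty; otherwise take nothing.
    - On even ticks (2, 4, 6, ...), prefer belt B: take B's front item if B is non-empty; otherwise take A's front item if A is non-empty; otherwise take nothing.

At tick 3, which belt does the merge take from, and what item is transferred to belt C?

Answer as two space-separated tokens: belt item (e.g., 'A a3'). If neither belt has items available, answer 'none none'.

Tick 1: prefer A, take ingot from A; A=[orb,flask,urn,keg] B=[joint,oval,tube,clip,fin] C=[ingot]
Tick 2: prefer B, take joint from B; A=[orb,flask,urn,keg] B=[oval,tube,clip,fin] C=[ingot,joint]
Tick 3: prefer A, take orb from A; A=[flask,urn,keg] B=[oval,tube,clip,fin] C=[ingot,joint,orb]

Answer: A orb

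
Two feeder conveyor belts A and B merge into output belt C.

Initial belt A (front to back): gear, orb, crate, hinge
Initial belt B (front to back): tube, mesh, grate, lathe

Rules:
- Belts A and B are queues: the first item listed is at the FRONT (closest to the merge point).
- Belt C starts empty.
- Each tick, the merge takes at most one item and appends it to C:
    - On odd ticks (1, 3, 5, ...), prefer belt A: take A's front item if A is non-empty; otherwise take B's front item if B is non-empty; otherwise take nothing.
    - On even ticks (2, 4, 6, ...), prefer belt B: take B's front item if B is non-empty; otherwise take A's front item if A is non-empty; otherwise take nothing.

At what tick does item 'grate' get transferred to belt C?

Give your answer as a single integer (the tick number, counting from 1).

Tick 1: prefer A, take gear from A; A=[orb,crate,hinge] B=[tube,mesh,grate,lathe] C=[gear]
Tick 2: prefer B, take tube from B; A=[orb,crate,hinge] B=[mesh,grate,lathe] C=[gear,tube]
Tick 3: prefer A, take orb from A; A=[crate,hinge] B=[mesh,grate,lathe] C=[gear,tube,orb]
Tick 4: prefer B, take mesh from B; A=[crate,hinge] B=[grate,lathe] C=[gear,tube,orb,mesh]
Tick 5: prefer A, take crate from A; A=[hinge] B=[grate,lathe] C=[gear,tube,orb,mesh,crate]
Tick 6: prefer B, take grate from B; A=[hinge] B=[lathe] C=[gear,tube,orb,mesh,crate,grate]

Answer: 6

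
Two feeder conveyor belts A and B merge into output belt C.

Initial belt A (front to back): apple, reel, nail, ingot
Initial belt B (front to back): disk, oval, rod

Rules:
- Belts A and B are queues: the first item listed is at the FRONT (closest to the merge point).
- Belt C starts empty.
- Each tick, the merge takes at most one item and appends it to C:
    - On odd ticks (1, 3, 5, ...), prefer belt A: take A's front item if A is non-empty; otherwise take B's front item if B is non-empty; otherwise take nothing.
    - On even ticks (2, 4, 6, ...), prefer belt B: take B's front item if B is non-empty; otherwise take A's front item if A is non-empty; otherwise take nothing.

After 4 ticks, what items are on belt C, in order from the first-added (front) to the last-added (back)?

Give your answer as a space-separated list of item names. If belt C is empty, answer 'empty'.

Answer: apple disk reel oval

Derivation:
Tick 1: prefer A, take apple from A; A=[reel,nail,ingot] B=[disk,oval,rod] C=[apple]
Tick 2: prefer B, take disk from B; A=[reel,nail,ingot] B=[oval,rod] C=[apple,disk]
Tick 3: prefer A, take reel from A; A=[nail,ingot] B=[oval,rod] C=[apple,disk,reel]
Tick 4: prefer B, take oval from B; A=[nail,ingot] B=[rod] C=[apple,disk,reel,oval]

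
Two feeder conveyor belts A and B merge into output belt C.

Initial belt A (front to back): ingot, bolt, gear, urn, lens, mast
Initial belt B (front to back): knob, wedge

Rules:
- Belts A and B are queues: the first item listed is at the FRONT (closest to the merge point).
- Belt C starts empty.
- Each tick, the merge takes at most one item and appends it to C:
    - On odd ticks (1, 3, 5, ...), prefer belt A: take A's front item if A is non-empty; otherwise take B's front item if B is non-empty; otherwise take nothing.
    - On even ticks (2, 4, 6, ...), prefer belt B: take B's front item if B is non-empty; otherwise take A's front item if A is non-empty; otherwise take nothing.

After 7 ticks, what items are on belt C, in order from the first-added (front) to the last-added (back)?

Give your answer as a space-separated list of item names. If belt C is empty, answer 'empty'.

Answer: ingot knob bolt wedge gear urn lens

Derivation:
Tick 1: prefer A, take ingot from A; A=[bolt,gear,urn,lens,mast] B=[knob,wedge] C=[ingot]
Tick 2: prefer B, take knob from B; A=[bolt,gear,urn,lens,mast] B=[wedge] C=[ingot,knob]
Tick 3: prefer A, take bolt from A; A=[gear,urn,lens,mast] B=[wedge] C=[ingot,knob,bolt]
Tick 4: prefer B, take wedge from B; A=[gear,urn,lens,mast] B=[-] C=[ingot,knob,bolt,wedge]
Tick 5: prefer A, take gear from A; A=[urn,lens,mast] B=[-] C=[ingot,knob,bolt,wedge,gear]
Tick 6: prefer B, take urn from A; A=[lens,mast] B=[-] C=[ingot,knob,bolt,wedge,gear,urn]
Tick 7: prefer A, take lens from A; A=[mast] B=[-] C=[ingot,knob,bolt,wedge,gear,urn,lens]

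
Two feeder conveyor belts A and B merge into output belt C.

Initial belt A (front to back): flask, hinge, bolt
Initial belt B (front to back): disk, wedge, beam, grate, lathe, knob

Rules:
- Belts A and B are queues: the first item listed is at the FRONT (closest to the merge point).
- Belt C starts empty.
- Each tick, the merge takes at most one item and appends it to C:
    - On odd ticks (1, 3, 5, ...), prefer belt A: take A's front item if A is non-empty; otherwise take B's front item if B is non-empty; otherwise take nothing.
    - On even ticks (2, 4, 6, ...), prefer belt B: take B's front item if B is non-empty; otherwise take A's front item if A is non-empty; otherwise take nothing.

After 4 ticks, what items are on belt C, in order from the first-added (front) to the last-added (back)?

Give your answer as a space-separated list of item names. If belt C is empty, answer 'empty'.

Tick 1: prefer A, take flask from A; A=[hinge,bolt] B=[disk,wedge,beam,grate,lathe,knob] C=[flask]
Tick 2: prefer B, take disk from B; A=[hinge,bolt] B=[wedge,beam,grate,lathe,knob] C=[flask,disk]
Tick 3: prefer A, take hinge from A; A=[bolt] B=[wedge,beam,grate,lathe,knob] C=[flask,disk,hinge]
Tick 4: prefer B, take wedge from B; A=[bolt] B=[beam,grate,lathe,knob] C=[flask,disk,hinge,wedge]

Answer: flask disk hinge wedge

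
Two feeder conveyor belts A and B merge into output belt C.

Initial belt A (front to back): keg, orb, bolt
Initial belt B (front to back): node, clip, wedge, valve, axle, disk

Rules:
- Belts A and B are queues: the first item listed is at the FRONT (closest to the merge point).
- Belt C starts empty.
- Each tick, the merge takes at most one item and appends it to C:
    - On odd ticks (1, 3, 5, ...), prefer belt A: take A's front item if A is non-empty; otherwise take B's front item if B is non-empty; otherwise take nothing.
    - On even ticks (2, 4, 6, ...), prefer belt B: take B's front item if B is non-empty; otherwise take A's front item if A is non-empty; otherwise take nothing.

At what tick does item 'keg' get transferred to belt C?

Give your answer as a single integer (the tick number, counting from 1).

Tick 1: prefer A, take keg from A; A=[orb,bolt] B=[node,clip,wedge,valve,axle,disk] C=[keg]

Answer: 1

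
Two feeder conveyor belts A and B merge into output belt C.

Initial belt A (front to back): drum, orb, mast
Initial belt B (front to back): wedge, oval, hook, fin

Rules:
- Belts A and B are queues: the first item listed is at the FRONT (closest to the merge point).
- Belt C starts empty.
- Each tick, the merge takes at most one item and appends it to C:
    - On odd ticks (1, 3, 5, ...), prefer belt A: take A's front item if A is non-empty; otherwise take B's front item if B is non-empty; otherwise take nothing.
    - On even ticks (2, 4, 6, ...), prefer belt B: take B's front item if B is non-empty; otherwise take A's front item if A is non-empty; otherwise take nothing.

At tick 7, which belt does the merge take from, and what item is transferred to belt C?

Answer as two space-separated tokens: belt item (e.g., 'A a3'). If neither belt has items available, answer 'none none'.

Tick 1: prefer A, take drum from A; A=[orb,mast] B=[wedge,oval,hook,fin] C=[drum]
Tick 2: prefer B, take wedge from B; A=[orb,mast] B=[oval,hook,fin] C=[drum,wedge]
Tick 3: prefer A, take orb from A; A=[mast] B=[oval,hook,fin] C=[drum,wedge,orb]
Tick 4: prefer B, take oval from B; A=[mast] B=[hook,fin] C=[drum,wedge,orb,oval]
Tick 5: prefer A, take mast from A; A=[-] B=[hook,fin] C=[drum,wedge,orb,oval,mast]
Tick 6: prefer B, take hook from B; A=[-] B=[fin] C=[drum,wedge,orb,oval,mast,hook]
Tick 7: prefer A, take fin from B; A=[-] B=[-] C=[drum,wedge,orb,oval,mast,hook,fin]

Answer: B fin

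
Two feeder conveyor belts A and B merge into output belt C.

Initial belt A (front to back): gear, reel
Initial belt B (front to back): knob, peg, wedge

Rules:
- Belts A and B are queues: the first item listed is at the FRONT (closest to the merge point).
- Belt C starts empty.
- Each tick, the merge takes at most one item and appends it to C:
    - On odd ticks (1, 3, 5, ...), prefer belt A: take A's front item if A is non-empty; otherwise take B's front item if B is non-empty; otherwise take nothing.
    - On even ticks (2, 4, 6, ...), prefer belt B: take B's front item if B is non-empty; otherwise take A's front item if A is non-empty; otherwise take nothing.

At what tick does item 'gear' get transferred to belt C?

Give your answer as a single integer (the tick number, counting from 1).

Tick 1: prefer A, take gear from A; A=[reel] B=[knob,peg,wedge] C=[gear]

Answer: 1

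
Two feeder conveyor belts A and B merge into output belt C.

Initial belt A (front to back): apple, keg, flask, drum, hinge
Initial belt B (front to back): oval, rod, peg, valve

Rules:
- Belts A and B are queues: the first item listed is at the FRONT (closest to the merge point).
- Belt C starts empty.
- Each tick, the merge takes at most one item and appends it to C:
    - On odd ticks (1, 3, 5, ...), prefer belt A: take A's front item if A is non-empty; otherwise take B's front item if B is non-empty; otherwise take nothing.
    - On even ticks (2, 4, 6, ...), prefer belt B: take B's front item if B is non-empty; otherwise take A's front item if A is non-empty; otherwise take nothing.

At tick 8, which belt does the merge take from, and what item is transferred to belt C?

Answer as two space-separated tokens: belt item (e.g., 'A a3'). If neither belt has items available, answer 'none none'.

Answer: B valve

Derivation:
Tick 1: prefer A, take apple from A; A=[keg,flask,drum,hinge] B=[oval,rod,peg,valve] C=[apple]
Tick 2: prefer B, take oval from B; A=[keg,flask,drum,hinge] B=[rod,peg,valve] C=[apple,oval]
Tick 3: prefer A, take keg from A; A=[flask,drum,hinge] B=[rod,peg,valve] C=[apple,oval,keg]
Tick 4: prefer B, take rod from B; A=[flask,drum,hinge] B=[peg,valve] C=[apple,oval,keg,rod]
Tick 5: prefer A, take flask from A; A=[drum,hinge] B=[peg,valve] C=[apple,oval,keg,rod,flask]
Tick 6: prefer B, take peg from B; A=[drum,hinge] B=[valve] C=[apple,oval,keg,rod,flask,peg]
Tick 7: prefer A, take drum from A; A=[hinge] B=[valve] C=[apple,oval,keg,rod,flask,peg,drum]
Tick 8: prefer B, take valve from B; A=[hinge] B=[-] C=[apple,oval,keg,rod,flask,peg,drum,valve]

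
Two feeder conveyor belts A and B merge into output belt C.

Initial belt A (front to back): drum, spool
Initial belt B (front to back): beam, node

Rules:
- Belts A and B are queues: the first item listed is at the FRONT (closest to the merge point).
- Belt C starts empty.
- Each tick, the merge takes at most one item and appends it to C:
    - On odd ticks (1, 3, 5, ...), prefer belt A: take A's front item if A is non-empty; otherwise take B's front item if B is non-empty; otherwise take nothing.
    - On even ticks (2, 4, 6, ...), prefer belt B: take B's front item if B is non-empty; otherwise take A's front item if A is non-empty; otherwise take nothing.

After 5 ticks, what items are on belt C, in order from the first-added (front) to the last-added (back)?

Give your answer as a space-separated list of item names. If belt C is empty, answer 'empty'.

Tick 1: prefer A, take drum from A; A=[spool] B=[beam,node] C=[drum]
Tick 2: prefer B, take beam from B; A=[spool] B=[node] C=[drum,beam]
Tick 3: prefer A, take spool from A; A=[-] B=[node] C=[drum,beam,spool]
Tick 4: prefer B, take node from B; A=[-] B=[-] C=[drum,beam,spool,node]
Tick 5: prefer A, both empty, nothing taken; A=[-] B=[-] C=[drum,beam,spool,node]

Answer: drum beam spool node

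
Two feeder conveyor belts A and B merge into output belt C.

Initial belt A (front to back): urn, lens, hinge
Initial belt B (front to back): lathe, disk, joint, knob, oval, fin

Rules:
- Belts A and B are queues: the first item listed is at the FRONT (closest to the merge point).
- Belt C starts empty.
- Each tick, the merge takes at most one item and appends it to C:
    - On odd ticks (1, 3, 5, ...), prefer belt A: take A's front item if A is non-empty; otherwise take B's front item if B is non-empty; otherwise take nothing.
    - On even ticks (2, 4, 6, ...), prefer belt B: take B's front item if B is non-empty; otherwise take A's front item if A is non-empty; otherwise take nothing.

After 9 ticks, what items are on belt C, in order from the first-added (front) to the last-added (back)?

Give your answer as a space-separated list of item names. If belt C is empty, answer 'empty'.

Answer: urn lathe lens disk hinge joint knob oval fin

Derivation:
Tick 1: prefer A, take urn from A; A=[lens,hinge] B=[lathe,disk,joint,knob,oval,fin] C=[urn]
Tick 2: prefer B, take lathe from B; A=[lens,hinge] B=[disk,joint,knob,oval,fin] C=[urn,lathe]
Tick 3: prefer A, take lens from A; A=[hinge] B=[disk,joint,knob,oval,fin] C=[urn,lathe,lens]
Tick 4: prefer B, take disk from B; A=[hinge] B=[joint,knob,oval,fin] C=[urn,lathe,lens,disk]
Tick 5: prefer A, take hinge from A; A=[-] B=[joint,knob,oval,fin] C=[urn,lathe,lens,disk,hinge]
Tick 6: prefer B, take joint from B; A=[-] B=[knob,oval,fin] C=[urn,lathe,lens,disk,hinge,joint]
Tick 7: prefer A, take knob from B; A=[-] B=[oval,fin] C=[urn,lathe,lens,disk,hinge,joint,knob]
Tick 8: prefer B, take oval from B; A=[-] B=[fin] C=[urn,lathe,lens,disk,hinge,joint,knob,oval]
Tick 9: prefer A, take fin from B; A=[-] B=[-] C=[urn,lathe,lens,disk,hinge,joint,knob,oval,fin]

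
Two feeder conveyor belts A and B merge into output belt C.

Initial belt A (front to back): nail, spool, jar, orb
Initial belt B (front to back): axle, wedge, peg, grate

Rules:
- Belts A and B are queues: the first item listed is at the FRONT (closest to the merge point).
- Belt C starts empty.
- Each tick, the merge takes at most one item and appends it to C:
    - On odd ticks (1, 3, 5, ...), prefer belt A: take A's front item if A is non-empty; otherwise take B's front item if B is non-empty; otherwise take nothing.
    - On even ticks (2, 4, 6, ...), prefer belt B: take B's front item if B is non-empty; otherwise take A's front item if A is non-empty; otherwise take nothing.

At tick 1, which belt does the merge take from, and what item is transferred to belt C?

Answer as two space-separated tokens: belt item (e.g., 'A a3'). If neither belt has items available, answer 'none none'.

Answer: A nail

Derivation:
Tick 1: prefer A, take nail from A; A=[spool,jar,orb] B=[axle,wedge,peg,grate] C=[nail]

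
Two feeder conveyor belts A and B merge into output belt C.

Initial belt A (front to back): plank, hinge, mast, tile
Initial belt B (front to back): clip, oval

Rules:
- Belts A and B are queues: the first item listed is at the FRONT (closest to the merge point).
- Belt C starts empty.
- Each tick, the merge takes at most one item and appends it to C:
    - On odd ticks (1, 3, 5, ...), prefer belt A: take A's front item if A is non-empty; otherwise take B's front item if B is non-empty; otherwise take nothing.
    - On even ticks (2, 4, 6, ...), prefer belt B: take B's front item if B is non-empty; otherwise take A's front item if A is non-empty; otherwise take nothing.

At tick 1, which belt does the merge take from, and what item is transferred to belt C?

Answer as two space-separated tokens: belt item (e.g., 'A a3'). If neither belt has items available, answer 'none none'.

Tick 1: prefer A, take plank from A; A=[hinge,mast,tile] B=[clip,oval] C=[plank]

Answer: A plank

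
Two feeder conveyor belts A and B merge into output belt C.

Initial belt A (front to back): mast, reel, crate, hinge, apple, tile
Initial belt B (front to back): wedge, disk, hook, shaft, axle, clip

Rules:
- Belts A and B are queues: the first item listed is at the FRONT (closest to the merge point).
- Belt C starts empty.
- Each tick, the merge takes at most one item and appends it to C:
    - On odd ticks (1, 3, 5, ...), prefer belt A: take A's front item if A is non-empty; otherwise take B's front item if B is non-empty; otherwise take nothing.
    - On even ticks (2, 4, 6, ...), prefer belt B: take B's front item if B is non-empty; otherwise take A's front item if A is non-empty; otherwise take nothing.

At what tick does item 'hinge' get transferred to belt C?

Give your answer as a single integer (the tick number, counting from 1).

Answer: 7

Derivation:
Tick 1: prefer A, take mast from A; A=[reel,crate,hinge,apple,tile] B=[wedge,disk,hook,shaft,axle,clip] C=[mast]
Tick 2: prefer B, take wedge from B; A=[reel,crate,hinge,apple,tile] B=[disk,hook,shaft,axle,clip] C=[mast,wedge]
Tick 3: prefer A, take reel from A; A=[crate,hinge,apple,tile] B=[disk,hook,shaft,axle,clip] C=[mast,wedge,reel]
Tick 4: prefer B, take disk from B; A=[crate,hinge,apple,tile] B=[hook,shaft,axle,clip] C=[mast,wedge,reel,disk]
Tick 5: prefer A, take crate from A; A=[hinge,apple,tile] B=[hook,shaft,axle,clip] C=[mast,wedge,reel,disk,crate]
Tick 6: prefer B, take hook from B; A=[hinge,apple,tile] B=[shaft,axle,clip] C=[mast,wedge,reel,disk,crate,hook]
Tick 7: prefer A, take hinge from A; A=[apple,tile] B=[shaft,axle,clip] C=[mast,wedge,reel,disk,crate,hook,hinge]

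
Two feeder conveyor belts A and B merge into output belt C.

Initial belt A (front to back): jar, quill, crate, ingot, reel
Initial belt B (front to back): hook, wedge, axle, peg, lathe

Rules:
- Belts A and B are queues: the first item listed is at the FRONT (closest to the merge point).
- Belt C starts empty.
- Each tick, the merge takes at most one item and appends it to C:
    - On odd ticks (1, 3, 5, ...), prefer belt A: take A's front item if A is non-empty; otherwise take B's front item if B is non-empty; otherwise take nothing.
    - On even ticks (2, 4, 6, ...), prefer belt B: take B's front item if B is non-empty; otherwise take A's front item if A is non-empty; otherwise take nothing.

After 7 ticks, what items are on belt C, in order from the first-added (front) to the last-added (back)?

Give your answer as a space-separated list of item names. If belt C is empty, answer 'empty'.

Tick 1: prefer A, take jar from A; A=[quill,crate,ingot,reel] B=[hook,wedge,axle,peg,lathe] C=[jar]
Tick 2: prefer B, take hook from B; A=[quill,crate,ingot,reel] B=[wedge,axle,peg,lathe] C=[jar,hook]
Tick 3: prefer A, take quill from A; A=[crate,ingot,reel] B=[wedge,axle,peg,lathe] C=[jar,hook,quill]
Tick 4: prefer B, take wedge from B; A=[crate,ingot,reel] B=[axle,peg,lathe] C=[jar,hook,quill,wedge]
Tick 5: prefer A, take crate from A; A=[ingot,reel] B=[axle,peg,lathe] C=[jar,hook,quill,wedge,crate]
Tick 6: prefer B, take axle from B; A=[ingot,reel] B=[peg,lathe] C=[jar,hook,quill,wedge,crate,axle]
Tick 7: prefer A, take ingot from A; A=[reel] B=[peg,lathe] C=[jar,hook,quill,wedge,crate,axle,ingot]

Answer: jar hook quill wedge crate axle ingot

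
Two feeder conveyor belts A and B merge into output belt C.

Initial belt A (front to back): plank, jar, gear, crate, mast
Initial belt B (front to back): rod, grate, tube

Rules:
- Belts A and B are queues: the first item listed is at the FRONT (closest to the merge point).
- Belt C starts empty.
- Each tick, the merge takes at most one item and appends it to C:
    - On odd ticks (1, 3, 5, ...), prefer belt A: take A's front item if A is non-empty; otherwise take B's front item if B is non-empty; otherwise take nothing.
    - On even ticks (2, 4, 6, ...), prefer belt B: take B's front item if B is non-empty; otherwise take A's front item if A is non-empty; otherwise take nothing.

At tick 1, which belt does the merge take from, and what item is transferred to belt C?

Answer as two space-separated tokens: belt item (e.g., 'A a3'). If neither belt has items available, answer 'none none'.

Tick 1: prefer A, take plank from A; A=[jar,gear,crate,mast] B=[rod,grate,tube] C=[plank]

Answer: A plank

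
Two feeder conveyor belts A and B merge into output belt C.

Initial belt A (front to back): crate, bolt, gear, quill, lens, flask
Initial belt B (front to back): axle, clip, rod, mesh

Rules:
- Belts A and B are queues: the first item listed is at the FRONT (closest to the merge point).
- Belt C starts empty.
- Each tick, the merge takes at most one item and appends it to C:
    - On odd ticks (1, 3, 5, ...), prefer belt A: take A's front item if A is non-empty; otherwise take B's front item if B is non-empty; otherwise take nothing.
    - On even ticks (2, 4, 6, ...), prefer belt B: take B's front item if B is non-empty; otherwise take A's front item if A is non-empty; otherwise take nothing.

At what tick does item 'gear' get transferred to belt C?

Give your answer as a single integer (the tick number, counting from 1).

Tick 1: prefer A, take crate from A; A=[bolt,gear,quill,lens,flask] B=[axle,clip,rod,mesh] C=[crate]
Tick 2: prefer B, take axle from B; A=[bolt,gear,quill,lens,flask] B=[clip,rod,mesh] C=[crate,axle]
Tick 3: prefer A, take bolt from A; A=[gear,quill,lens,flask] B=[clip,rod,mesh] C=[crate,axle,bolt]
Tick 4: prefer B, take clip from B; A=[gear,quill,lens,flask] B=[rod,mesh] C=[crate,axle,bolt,clip]
Tick 5: prefer A, take gear from A; A=[quill,lens,flask] B=[rod,mesh] C=[crate,axle,bolt,clip,gear]

Answer: 5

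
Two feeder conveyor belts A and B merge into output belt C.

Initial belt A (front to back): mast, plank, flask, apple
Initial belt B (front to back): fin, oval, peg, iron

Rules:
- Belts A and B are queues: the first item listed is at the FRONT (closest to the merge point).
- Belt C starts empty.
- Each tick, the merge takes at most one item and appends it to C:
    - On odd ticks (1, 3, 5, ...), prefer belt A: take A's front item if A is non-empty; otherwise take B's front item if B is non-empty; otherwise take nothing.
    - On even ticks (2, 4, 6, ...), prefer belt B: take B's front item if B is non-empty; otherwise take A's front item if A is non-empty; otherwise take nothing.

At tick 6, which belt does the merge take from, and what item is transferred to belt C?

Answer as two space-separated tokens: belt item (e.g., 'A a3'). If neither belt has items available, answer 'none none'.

Answer: B peg

Derivation:
Tick 1: prefer A, take mast from A; A=[plank,flask,apple] B=[fin,oval,peg,iron] C=[mast]
Tick 2: prefer B, take fin from B; A=[plank,flask,apple] B=[oval,peg,iron] C=[mast,fin]
Tick 3: prefer A, take plank from A; A=[flask,apple] B=[oval,peg,iron] C=[mast,fin,plank]
Tick 4: prefer B, take oval from B; A=[flask,apple] B=[peg,iron] C=[mast,fin,plank,oval]
Tick 5: prefer A, take flask from A; A=[apple] B=[peg,iron] C=[mast,fin,plank,oval,flask]
Tick 6: prefer B, take peg from B; A=[apple] B=[iron] C=[mast,fin,plank,oval,flask,peg]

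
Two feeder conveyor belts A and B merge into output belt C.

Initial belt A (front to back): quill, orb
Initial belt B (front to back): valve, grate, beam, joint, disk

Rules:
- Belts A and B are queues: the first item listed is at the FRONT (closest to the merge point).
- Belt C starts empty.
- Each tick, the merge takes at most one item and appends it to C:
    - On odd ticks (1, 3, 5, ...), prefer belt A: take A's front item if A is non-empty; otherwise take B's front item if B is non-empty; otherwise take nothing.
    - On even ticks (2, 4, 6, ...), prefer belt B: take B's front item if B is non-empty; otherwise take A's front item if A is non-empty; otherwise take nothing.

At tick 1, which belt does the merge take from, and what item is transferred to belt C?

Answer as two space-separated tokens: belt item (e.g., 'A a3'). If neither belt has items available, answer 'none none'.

Tick 1: prefer A, take quill from A; A=[orb] B=[valve,grate,beam,joint,disk] C=[quill]

Answer: A quill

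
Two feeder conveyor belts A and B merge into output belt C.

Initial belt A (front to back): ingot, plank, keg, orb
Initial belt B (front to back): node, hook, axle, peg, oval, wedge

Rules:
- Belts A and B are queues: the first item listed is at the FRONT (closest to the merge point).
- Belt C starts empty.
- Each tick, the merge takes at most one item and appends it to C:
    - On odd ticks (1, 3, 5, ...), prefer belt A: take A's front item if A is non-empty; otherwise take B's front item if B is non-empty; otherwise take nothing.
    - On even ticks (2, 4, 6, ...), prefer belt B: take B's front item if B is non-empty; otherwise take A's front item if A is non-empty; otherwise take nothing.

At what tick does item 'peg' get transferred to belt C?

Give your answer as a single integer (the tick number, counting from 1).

Answer: 8

Derivation:
Tick 1: prefer A, take ingot from A; A=[plank,keg,orb] B=[node,hook,axle,peg,oval,wedge] C=[ingot]
Tick 2: prefer B, take node from B; A=[plank,keg,orb] B=[hook,axle,peg,oval,wedge] C=[ingot,node]
Tick 3: prefer A, take plank from A; A=[keg,orb] B=[hook,axle,peg,oval,wedge] C=[ingot,node,plank]
Tick 4: prefer B, take hook from B; A=[keg,orb] B=[axle,peg,oval,wedge] C=[ingot,node,plank,hook]
Tick 5: prefer A, take keg from A; A=[orb] B=[axle,peg,oval,wedge] C=[ingot,node,plank,hook,keg]
Tick 6: prefer B, take axle from B; A=[orb] B=[peg,oval,wedge] C=[ingot,node,plank,hook,keg,axle]
Tick 7: prefer A, take orb from A; A=[-] B=[peg,oval,wedge] C=[ingot,node,plank,hook,keg,axle,orb]
Tick 8: prefer B, take peg from B; A=[-] B=[oval,wedge] C=[ingot,node,plank,hook,keg,axle,orb,peg]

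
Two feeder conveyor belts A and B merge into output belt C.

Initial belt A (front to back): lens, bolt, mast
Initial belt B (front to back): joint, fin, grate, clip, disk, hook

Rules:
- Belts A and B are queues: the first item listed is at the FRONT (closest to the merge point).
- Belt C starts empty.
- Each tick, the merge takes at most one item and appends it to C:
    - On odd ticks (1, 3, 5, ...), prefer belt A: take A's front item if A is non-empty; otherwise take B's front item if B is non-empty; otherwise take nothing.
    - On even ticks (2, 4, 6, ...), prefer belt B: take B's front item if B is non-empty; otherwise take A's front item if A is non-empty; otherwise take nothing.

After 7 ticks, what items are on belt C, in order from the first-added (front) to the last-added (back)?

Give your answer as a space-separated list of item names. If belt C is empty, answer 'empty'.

Answer: lens joint bolt fin mast grate clip

Derivation:
Tick 1: prefer A, take lens from A; A=[bolt,mast] B=[joint,fin,grate,clip,disk,hook] C=[lens]
Tick 2: prefer B, take joint from B; A=[bolt,mast] B=[fin,grate,clip,disk,hook] C=[lens,joint]
Tick 3: prefer A, take bolt from A; A=[mast] B=[fin,grate,clip,disk,hook] C=[lens,joint,bolt]
Tick 4: prefer B, take fin from B; A=[mast] B=[grate,clip,disk,hook] C=[lens,joint,bolt,fin]
Tick 5: prefer A, take mast from A; A=[-] B=[grate,clip,disk,hook] C=[lens,joint,bolt,fin,mast]
Tick 6: prefer B, take grate from B; A=[-] B=[clip,disk,hook] C=[lens,joint,bolt,fin,mast,grate]
Tick 7: prefer A, take clip from B; A=[-] B=[disk,hook] C=[lens,joint,bolt,fin,mast,grate,clip]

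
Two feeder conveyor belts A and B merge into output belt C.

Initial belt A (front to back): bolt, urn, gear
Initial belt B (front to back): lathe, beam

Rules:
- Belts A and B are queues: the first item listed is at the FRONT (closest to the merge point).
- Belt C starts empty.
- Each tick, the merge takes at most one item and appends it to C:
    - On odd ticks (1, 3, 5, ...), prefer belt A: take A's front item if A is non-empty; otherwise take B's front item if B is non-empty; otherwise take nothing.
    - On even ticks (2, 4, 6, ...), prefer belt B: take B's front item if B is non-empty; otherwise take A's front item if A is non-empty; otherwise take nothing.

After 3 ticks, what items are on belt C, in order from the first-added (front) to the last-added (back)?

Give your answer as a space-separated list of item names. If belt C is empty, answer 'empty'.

Answer: bolt lathe urn

Derivation:
Tick 1: prefer A, take bolt from A; A=[urn,gear] B=[lathe,beam] C=[bolt]
Tick 2: prefer B, take lathe from B; A=[urn,gear] B=[beam] C=[bolt,lathe]
Tick 3: prefer A, take urn from A; A=[gear] B=[beam] C=[bolt,lathe,urn]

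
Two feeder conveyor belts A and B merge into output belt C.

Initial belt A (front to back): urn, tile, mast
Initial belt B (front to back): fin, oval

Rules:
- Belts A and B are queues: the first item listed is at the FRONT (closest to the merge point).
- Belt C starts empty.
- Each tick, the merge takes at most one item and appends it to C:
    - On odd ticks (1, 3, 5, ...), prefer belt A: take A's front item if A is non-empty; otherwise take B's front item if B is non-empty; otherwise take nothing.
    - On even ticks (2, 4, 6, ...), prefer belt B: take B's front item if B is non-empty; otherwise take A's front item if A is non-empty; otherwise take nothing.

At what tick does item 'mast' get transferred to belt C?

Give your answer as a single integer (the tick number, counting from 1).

Tick 1: prefer A, take urn from A; A=[tile,mast] B=[fin,oval] C=[urn]
Tick 2: prefer B, take fin from B; A=[tile,mast] B=[oval] C=[urn,fin]
Tick 3: prefer A, take tile from A; A=[mast] B=[oval] C=[urn,fin,tile]
Tick 4: prefer B, take oval from B; A=[mast] B=[-] C=[urn,fin,tile,oval]
Tick 5: prefer A, take mast from A; A=[-] B=[-] C=[urn,fin,tile,oval,mast]

Answer: 5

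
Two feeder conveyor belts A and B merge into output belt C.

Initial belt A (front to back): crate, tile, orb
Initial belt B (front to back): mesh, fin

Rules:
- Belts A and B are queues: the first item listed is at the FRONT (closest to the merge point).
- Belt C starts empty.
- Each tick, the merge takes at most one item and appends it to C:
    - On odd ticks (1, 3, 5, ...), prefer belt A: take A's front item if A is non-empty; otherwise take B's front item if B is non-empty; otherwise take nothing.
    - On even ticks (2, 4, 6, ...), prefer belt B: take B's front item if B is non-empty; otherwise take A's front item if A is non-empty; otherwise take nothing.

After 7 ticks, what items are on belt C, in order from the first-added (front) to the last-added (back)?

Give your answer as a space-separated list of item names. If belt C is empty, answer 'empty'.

Answer: crate mesh tile fin orb

Derivation:
Tick 1: prefer A, take crate from A; A=[tile,orb] B=[mesh,fin] C=[crate]
Tick 2: prefer B, take mesh from B; A=[tile,orb] B=[fin] C=[crate,mesh]
Tick 3: prefer A, take tile from A; A=[orb] B=[fin] C=[crate,mesh,tile]
Tick 4: prefer B, take fin from B; A=[orb] B=[-] C=[crate,mesh,tile,fin]
Tick 5: prefer A, take orb from A; A=[-] B=[-] C=[crate,mesh,tile,fin,orb]
Tick 6: prefer B, both empty, nothing taken; A=[-] B=[-] C=[crate,mesh,tile,fin,orb]
Tick 7: prefer A, both empty, nothing taken; A=[-] B=[-] C=[crate,mesh,tile,fin,orb]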